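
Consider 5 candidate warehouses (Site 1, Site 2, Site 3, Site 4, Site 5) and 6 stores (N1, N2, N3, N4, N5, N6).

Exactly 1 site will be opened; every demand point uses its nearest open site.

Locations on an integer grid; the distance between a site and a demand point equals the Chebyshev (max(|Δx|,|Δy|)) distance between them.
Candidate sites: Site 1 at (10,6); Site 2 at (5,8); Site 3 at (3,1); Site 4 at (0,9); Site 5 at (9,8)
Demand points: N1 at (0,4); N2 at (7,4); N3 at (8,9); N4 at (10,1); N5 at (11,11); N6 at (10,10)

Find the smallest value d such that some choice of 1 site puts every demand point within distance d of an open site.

7

Open {Site 2}.
  Farthest demand point is N4 at distance 7 (to Site 2); all others are ≤ 7.
With {Site 5} the worst case is 9.
With {Site 1} the worst case is 10.
No size-1 selection achieves below 7.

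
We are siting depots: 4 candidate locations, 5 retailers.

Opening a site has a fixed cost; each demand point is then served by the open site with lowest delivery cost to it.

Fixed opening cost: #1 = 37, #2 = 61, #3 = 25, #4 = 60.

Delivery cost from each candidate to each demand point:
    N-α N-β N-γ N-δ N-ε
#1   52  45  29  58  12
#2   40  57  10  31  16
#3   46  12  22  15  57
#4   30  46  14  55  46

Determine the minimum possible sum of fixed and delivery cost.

169

Open {#1, #3}: assign each demand point to its cheapest open site.
  N-α→#3 46, N-β→#3 12, N-γ→#3 22, N-δ→#3 15, N-ε→#1 12
  delivery cost 107, fixed 62 → total 169.
Compare {#3}: delivery cost 152 + fixed 25 = 177.
Compare {#2, #3}: delivery cost 93 + fixed 86 = 179.
Compare {#3, #4}: delivery cost 117 + fixed 85 = 202.
All other subsets cost ≥ 177. Minimum total cost: 169.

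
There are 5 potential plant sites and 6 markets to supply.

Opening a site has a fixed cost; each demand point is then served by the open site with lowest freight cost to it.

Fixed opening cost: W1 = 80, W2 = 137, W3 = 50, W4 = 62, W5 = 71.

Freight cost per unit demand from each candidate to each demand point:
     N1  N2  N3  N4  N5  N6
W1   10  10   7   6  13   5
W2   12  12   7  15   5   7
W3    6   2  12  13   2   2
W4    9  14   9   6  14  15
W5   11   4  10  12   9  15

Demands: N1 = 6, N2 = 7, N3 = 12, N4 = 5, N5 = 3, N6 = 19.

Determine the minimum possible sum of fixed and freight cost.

338

Open {W1, W3}: assign each demand point to its cheapest open site.
  N1→W3 6×6=36, N2→W3 7×2=14, N3→W1 12×7=84, N4→W1 5×6=30, N5→W3 3×2=6, N6→W3 19×2=38
  freight cost 208, fixed 130 → total 338.
Compare {W3, W4}: freight cost 232 + fixed 112 = 344.
Compare {W3}: freight cost 303 + fixed 50 = 353.
Compare {W3, W5}: freight cost 274 + fixed 121 = 395.
All other subsets cost ≥ 344. Minimum total cost: 338.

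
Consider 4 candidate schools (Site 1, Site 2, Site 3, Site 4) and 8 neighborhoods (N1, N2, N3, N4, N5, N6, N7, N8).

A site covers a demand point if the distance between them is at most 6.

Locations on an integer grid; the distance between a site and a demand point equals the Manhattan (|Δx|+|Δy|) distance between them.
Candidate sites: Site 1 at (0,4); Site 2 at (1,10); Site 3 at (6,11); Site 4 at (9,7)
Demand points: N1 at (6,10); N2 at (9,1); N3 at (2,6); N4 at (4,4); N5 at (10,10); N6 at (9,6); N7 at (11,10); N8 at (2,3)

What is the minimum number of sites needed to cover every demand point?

Coverage sets (demand points within 6 of each site):
  Site 1: {N3, N4, N8}
  Site 2: {N1, N3}
  Site 3: {N1, N5, N7}
  Site 4: {N1, N2, N5, N6, N7}
No single site covers all 8 demand points.
But {Site 1, Site 4} covers everything, so the minimum is 2.

2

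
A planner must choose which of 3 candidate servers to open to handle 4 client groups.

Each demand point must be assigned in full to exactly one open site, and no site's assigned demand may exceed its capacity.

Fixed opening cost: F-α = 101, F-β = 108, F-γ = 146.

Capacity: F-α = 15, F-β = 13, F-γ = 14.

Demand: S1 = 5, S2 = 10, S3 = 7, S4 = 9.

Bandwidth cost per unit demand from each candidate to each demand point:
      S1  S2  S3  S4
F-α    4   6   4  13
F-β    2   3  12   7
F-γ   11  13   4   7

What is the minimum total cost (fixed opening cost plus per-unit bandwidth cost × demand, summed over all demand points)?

496

Open {F-α, F-β, F-γ}; cheapest assignment that respects the capacities:
  F-α (cap 15, load 12): S1, S3 — cost 5×4 + 7×4 = 48
  F-β (cap 13, load 10): S2 — cost 10×3 = 30
  F-γ (cap 14, load 9): S4 — cost 9×7 = 63
  Shipping 141, fixed 355 → total 496.
  Any other capacity-feasible assignment to {F-α, F-β, F-γ} ships for at least 141.
Total demand is 31 and no other set of sites has combined capacity ≥ 31, so {F-α, F-β, F-γ} is the only feasible choice of open sites. Minimum: 496.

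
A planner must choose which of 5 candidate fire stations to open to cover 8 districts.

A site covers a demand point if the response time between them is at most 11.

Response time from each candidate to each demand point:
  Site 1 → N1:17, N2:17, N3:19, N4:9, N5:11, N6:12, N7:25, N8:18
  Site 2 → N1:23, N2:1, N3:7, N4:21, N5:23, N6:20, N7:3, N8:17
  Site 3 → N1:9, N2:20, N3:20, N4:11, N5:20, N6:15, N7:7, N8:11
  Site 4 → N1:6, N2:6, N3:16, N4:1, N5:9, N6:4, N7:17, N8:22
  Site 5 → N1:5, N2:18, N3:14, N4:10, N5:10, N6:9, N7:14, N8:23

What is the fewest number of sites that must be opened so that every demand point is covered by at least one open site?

3

Coverage sets (demand points within 11 of each site):
  Site 1: {N4, N5}
  Site 2: {N2, N3, N7}
  Site 3: {N1, N4, N7, N8}
  Site 4: {N1, N2, N4, N5, N6}
  Site 5: {N1, N4, N5, N6}
No 2 sites suffice: every size-2 union leaves at least one demand point uncovered.
But {Site 2, Site 3, Site 4} covers everything, so the minimum is 3.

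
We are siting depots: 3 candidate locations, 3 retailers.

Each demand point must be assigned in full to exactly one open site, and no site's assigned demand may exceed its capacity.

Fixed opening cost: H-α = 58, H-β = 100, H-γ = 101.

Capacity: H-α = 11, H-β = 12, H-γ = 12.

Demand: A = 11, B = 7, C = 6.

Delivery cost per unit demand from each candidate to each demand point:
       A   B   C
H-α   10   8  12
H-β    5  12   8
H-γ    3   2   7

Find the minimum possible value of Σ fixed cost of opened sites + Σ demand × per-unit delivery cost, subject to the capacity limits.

Open {H-α, H-β, H-γ}; cheapest assignment that respects the capacities:
  H-α (cap 11, load 7): B — cost 7×8 = 56
  H-β (cap 12, load 6): C — cost 6×8 = 48
  H-γ (cap 12, load 11): A — cost 11×3 = 33
  Shipping 137, fixed 259 → total 396.
  Any other capacity-feasible assignment to {H-α, H-β, H-γ} ships for at least 137.
Total demand is 24; every other set of sites either has combined capacity below 24 or cannot fit the demands without splitting one across sites, so {H-α, H-β, H-γ} is the only feasible choice of open sites. Minimum: 396.

396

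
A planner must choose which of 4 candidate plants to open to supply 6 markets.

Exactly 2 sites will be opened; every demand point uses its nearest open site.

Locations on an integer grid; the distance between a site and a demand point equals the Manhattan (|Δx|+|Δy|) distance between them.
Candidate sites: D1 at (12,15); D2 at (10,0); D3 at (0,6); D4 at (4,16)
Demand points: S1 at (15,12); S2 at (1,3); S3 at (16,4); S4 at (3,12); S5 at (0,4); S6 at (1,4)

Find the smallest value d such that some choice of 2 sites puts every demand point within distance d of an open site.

Open {D1, D2}.
  Farthest demand point is S5 at distance 14 (to D2); all others are ≤ 14.
With {D1, D3} the worst case is 15.
With {D2, D4} the worst case is 15.
No size-2 selection achieves below 14.

14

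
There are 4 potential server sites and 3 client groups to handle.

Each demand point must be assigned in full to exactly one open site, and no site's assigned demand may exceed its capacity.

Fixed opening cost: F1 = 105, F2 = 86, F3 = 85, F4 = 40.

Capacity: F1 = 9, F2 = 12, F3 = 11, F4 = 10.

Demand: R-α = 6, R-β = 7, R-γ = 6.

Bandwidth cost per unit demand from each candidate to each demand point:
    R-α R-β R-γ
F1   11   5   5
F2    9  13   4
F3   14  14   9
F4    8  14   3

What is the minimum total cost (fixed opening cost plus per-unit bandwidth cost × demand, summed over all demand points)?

Open {F2, F4}; cheapest assignment that respects the capacities:
  F2 (cap 12, load 12): R-α, R-γ — cost 6×9 + 6×4 = 78
  F4 (cap 10, load 7): R-β — cost 7×14 = 98
  Shipping 176, fixed 126 → total 302.
  Any other capacity-feasible assignment to {F2, F4} ships for at least 176.
Compare {F1, F2}: its best feasible assignment gives total 304.
Compare {F1, F2, F4}: its best feasible assignment gives total 338.
Every other set of open sites that can feasibly serve all demand totals ≥ 304 even under its best assignment. Minimum: 302.

302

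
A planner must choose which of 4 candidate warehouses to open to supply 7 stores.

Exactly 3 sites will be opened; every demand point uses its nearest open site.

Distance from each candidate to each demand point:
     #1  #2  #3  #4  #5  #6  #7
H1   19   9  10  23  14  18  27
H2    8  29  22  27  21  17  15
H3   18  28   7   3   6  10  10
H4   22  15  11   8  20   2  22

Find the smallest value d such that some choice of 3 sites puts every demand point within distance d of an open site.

Open {H1, H2, H3}.
  Farthest demand point is #6 at distance 10 (to H3); all others are ≤ 10.
With {H1, H2, H4} the worst case is 15.
With {H2, H3, H4} the worst case is 15.
No size-3 selection achieves below 10.

10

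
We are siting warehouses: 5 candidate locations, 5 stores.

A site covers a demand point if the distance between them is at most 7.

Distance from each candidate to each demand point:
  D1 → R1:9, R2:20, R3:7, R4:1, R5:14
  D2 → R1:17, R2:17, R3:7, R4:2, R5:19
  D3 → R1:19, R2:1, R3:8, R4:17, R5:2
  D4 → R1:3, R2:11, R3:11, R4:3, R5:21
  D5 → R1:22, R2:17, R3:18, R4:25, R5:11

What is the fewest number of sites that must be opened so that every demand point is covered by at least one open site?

Coverage sets (demand points within 7 of each site):
  D1: {R3, R4}
  D2: {R3, R4}
  D3: {R2, R5}
  D4: {R1, R4}
  D5: {}
No 2 sites suffice: every size-2 union leaves at least one demand point uncovered.
But {D1, D3, D4} covers everything, so the minimum is 3.

3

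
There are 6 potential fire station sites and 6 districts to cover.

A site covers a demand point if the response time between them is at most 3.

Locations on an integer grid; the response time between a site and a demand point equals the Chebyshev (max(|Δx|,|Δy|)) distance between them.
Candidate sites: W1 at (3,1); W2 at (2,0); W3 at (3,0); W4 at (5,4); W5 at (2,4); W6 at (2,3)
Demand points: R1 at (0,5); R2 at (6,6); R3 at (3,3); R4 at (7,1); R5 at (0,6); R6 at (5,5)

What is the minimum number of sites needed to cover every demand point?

Coverage sets (demand points within 3 of each site):
  W1: {R3}
  W2: {R3}
  W3: {R3}
  W4: {R2, R3, R4, R6}
  W5: {R1, R3, R5, R6}
  W6: {R1, R3, R5, R6}
No single site covers all 6 demand points.
But {W4, W5} covers everything, so the minimum is 2.

2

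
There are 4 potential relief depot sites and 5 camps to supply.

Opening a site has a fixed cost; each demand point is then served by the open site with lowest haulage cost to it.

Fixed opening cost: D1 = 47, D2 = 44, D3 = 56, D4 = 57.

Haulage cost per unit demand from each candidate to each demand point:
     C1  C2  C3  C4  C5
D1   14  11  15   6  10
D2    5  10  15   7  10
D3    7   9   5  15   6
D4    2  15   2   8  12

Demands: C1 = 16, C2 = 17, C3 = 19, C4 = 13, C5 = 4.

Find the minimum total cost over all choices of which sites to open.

Open {D3, D4}: assign each demand point to its cheapest open site.
  C1→D4 16×2=32, C2→D3 17×9=153, C3→D4 19×2=38, C4→D4 13×8=104, C5→D3 4×6=24
  haulage cost 351, fixed 113 → total 464.
Compare {D2, D4}: haulage cost 371 + fixed 101 = 472.
Compare {D1, D4}: haulage cost 375 + fixed 104 = 479.
Compare {D1, D3, D4}: haulage cost 325 + fixed 160 = 485.
All other subsets cost ≥ 472. Minimum total cost: 464.

464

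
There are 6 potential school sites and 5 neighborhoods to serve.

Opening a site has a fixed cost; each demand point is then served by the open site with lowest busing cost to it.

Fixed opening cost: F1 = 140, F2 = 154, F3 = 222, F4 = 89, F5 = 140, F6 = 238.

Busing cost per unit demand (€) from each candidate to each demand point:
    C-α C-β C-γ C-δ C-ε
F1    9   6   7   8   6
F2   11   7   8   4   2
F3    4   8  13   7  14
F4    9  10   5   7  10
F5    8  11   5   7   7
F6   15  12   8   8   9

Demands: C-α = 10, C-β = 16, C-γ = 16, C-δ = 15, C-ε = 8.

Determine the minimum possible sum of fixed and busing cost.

580

Open {F2}: assign each demand point to its cheapest open site.
  C-α→F2 10×11=110, C-β→F2 16×7=112, C-γ→F2 16×8=128, C-δ→F2 15×4=60, C-ε→F2 8×2=16
  busing cost 426, fixed 154 → total 580.
Compare {F2, F4}: busing cost 358 + fixed 243 = 601.
Compare {F4}: busing cost 515 + fixed 89 = 604.
Compare {F1}: busing cost 466 + fixed 140 = 606.
All other subsets cost ≥ 601. Minimum total cost: 580.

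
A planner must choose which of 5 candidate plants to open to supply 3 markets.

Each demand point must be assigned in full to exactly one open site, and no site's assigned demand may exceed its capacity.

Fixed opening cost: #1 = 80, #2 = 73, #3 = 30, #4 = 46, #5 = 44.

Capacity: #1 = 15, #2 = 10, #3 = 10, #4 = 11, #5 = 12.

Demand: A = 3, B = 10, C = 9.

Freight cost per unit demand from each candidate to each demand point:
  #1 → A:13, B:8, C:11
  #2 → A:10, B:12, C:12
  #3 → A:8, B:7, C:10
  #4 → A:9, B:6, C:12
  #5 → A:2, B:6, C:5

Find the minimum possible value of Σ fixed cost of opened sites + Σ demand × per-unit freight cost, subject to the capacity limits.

Open {#3, #5}; cheapest assignment that respects the capacities:
  #3 (cap 10, load 10): B — cost 10×7 = 70
  #5 (cap 12, load 12): A, C — cost 3×2 + 9×5 = 51
  Shipping 121, fixed 74 → total 195.
  Any other capacity-feasible assignment to {#3, #5} ships for at least 121.
Compare {#4, #5}: its best feasible assignment gives total 201.
Compare {#3, #4, #5}: its best feasible assignment gives total 231.
Every other set of open sites that can feasibly serve all demand totals ≥ 201 even under its best assignment. Minimum: 195.

195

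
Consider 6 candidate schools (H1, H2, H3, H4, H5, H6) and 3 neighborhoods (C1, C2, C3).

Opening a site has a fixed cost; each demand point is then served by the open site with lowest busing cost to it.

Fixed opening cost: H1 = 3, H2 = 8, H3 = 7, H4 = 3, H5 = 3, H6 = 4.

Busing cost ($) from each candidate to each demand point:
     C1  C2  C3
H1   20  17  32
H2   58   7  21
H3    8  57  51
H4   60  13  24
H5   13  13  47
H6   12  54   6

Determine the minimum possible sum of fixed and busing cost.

Open {H2, H6}: assign each demand point to its cheapest open site.
  C1→H6 12, C2→H2 7, C3→H6 6
  busing cost 25, fixed 12 → total 37.
Compare {H4, H6}: busing cost 31 + fixed 7 = 38.
Compare {H5, H6}: busing cost 31 + fixed 7 = 38.
Compare {H1, H2, H6}: busing cost 25 + fixed 15 = 40.
All other subsets cost ≥ 38. Minimum total cost: 37.

37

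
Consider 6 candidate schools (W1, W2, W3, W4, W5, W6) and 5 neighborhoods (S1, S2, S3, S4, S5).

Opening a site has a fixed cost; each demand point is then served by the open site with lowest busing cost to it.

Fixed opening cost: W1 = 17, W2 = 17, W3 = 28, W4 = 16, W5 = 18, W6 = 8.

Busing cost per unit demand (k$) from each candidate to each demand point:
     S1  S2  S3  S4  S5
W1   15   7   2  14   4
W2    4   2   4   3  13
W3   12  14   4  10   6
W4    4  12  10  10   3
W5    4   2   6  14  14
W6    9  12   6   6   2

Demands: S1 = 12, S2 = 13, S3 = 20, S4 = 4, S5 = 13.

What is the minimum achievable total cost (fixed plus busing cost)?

Open {W1, W2, W6}: assign each demand point to its cheapest open site.
  S1→W2 12×4=48, S2→W2 13×2=26, S3→W1 20×2=40, S4→W2 4×3=12, S5→W6 13×2=26
  busing cost 152, fixed 42 → total 194.
Compare {W1, W5, W6}: busing cost 164 + fixed 43 = 207.
Compare {W1, W2, W4, W6}: busing cost 152 + fixed 58 = 210.
Compare {W1, W2}: busing cost 178 + fixed 34 = 212.
All other subsets cost ≥ 207. Minimum total cost: 194.

194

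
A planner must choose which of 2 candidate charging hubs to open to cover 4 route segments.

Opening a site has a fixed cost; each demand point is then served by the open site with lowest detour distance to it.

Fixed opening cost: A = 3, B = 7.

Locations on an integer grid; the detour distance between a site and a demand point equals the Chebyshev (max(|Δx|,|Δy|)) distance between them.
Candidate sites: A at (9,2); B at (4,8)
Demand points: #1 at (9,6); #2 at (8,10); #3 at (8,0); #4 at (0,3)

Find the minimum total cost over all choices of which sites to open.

Open {A, B}: assign each demand point to its cheapest open site.
  #1→A 4, #2→B 4, #3→A 2, #4→B 5
  detour distance 15, fixed 10 → total 25.
Compare {A}: detour distance 23 + fixed 3 = 26.
Compare {B}: detour distance 22 + fixed 7 = 29.

25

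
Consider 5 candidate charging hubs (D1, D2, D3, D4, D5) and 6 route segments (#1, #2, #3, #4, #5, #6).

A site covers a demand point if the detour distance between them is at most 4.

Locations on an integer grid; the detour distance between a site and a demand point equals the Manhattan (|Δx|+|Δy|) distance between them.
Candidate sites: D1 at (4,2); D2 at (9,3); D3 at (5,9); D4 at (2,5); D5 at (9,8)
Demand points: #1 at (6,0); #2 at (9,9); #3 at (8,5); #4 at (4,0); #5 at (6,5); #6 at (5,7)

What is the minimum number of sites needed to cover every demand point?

Coverage sets (demand points within 4 of each site):
  D1: {#1, #4}
  D2: {#3}
  D3: {#2, #6}
  D4: {#5}
  D5: {#2, #3}
No 3 sites suffice: every size-3 union leaves at least one demand point uncovered.
But {D1, D2, D3, D4} covers everything, so the minimum is 4.

4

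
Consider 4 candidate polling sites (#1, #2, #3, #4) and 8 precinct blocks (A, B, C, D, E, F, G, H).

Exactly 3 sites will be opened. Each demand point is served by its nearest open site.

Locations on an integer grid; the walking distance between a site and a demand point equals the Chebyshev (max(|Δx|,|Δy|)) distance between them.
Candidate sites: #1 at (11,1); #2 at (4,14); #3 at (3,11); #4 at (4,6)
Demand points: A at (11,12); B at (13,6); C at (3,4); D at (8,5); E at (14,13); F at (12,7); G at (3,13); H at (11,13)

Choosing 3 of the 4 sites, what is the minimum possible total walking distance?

42

Open {#1, #2, #4}.
  A→#2 7, B→#1 5, C→#4 2, D→#1 4, E→#2 10, F→#1 6, G→#2 1, H→#2 7  ⇒ total 42.
Compare {#1, #3, #4}: total 43.
Compare {#1, #2, #3}: total 47.
No size-3 selection does better; minimum is 42.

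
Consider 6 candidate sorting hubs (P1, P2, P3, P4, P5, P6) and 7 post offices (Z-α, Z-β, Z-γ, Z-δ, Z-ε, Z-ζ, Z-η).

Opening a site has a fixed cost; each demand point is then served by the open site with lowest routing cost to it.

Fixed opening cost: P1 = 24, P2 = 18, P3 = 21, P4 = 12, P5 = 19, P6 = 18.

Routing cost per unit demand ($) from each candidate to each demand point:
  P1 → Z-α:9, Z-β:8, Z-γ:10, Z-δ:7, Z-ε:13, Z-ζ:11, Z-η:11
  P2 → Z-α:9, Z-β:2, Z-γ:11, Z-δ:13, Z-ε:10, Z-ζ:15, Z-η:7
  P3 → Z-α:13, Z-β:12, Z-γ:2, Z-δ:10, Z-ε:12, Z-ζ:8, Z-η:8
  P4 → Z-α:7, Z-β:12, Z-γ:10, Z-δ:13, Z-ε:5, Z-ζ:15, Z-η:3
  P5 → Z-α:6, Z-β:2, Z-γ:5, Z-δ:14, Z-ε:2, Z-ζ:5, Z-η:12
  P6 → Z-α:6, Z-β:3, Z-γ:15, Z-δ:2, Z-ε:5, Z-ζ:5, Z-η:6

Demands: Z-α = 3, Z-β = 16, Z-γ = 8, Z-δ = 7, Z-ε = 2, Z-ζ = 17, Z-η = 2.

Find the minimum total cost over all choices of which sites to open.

Open {P3, P5, P6}: assign each demand point to its cheapest open site.
  Z-α→P5 3×6=18, Z-β→P5 16×2=32, Z-γ→P3 8×2=16, Z-δ→P6 7×2=14, Z-ε→P5 2×2=4, Z-ζ→P5 17×5=85, Z-η→P6 2×6=12
  routing cost 181, fixed 58 → total 239.
Compare {P3, P6}: routing cost 203 + fixed 39 = 242.
Compare {P5, P6}: routing cost 205 + fixed 37 = 242.
Compare {P2, P3, P6}: routing cost 187 + fixed 57 = 244.
All other subsets cost ≥ 242. Minimum total cost: 239.

239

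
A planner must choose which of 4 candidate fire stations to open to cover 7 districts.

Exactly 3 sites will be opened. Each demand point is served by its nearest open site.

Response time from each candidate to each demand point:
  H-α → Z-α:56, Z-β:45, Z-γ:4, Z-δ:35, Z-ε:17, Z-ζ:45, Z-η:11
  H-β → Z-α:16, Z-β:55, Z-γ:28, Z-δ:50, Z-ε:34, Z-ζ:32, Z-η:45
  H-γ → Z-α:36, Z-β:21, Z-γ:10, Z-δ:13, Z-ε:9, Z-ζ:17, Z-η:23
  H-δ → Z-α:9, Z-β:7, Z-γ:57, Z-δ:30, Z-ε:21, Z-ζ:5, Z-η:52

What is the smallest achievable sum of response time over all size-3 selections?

Open {H-α, H-γ, H-δ}.
  Z-α→H-δ 9, Z-β→H-δ 7, Z-γ→H-α 4, Z-δ→H-γ 13, Z-ε→H-γ 9, Z-ζ→H-δ 5, Z-η→H-α 11  ⇒ total 58.
Compare {H-β, H-γ, H-δ}: total 76.
Compare {H-α, H-β, H-δ}: total 83.
No size-3 selection does better; minimum is 58.

58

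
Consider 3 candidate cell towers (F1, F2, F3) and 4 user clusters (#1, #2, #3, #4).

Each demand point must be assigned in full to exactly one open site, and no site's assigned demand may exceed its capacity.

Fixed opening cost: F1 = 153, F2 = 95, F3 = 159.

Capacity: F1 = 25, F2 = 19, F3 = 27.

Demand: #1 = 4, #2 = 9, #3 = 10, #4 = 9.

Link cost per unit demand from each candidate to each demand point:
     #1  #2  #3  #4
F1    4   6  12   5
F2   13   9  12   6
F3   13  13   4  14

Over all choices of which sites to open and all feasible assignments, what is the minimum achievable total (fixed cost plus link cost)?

467

Open {F1, F3}; cheapest assignment that respects the capacities:
  F1 (cap 25, load 22): #1, #2, #4 — cost 4×4 + 9×6 + 9×5 = 115
  F3 (cap 27, load 10): #3 — cost 10×4 = 40
  Shipping 155, fixed 312 → total 467.
  Any other capacity-feasible assignment to {F1, F3} ships for at least 155.
Compare {F2, F3}: its best feasible assignment gives total 481.
Compare {F1, F2}: its best feasible assignment gives total 483.
Every other set of open sites that can feasibly serve all demand totals ≥ 481 even under its best assignment. Minimum: 467.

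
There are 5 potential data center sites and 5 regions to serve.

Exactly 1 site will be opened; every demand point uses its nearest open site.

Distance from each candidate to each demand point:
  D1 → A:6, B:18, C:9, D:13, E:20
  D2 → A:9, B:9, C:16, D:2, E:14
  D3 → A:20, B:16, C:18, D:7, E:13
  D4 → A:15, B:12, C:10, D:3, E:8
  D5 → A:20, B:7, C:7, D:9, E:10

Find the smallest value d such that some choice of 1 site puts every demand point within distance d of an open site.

15

Open {D4}.
  Farthest demand point is A at distance 15 (to D4); all others are ≤ 15.
With {D2} the worst case is 16.
With {D1} the worst case is 20.
No size-1 selection achieves below 15.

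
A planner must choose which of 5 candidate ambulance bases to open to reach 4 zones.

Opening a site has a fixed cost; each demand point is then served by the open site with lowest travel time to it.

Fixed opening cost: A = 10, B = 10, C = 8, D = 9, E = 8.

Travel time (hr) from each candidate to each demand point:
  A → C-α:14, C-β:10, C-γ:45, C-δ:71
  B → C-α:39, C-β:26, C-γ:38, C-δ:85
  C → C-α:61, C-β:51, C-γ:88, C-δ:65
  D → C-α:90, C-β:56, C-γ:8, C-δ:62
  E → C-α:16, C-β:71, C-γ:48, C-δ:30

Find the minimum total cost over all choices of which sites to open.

Open {A, D, E}: assign each demand point to its cheapest open site.
  C-α→A 14, C-β→A 10, C-γ→D 8, C-δ→E 30
  travel time 62, fixed 27 → total 89.
Compare {A, C, D, E}: travel time 62 + fixed 35 = 97.
Compare {A, B, D, E}: travel time 62 + fixed 37 = 99.
Compare {B, D, E}: travel time 80 + fixed 27 = 107.
All other subsets cost ≥ 97. Minimum total cost: 89.

89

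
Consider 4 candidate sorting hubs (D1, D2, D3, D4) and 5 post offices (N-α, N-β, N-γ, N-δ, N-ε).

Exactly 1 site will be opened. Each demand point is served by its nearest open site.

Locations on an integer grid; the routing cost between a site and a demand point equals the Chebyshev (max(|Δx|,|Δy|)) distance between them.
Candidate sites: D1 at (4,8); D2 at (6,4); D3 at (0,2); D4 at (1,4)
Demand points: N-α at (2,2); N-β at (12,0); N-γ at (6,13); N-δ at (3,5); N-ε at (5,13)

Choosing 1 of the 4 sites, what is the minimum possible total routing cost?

27

Open {D1}.
  N-α→D1 6, N-β→D1 8, N-γ→D1 5, N-δ→D1 3, N-ε→D1 5  ⇒ total 27.
Compare {D2}: total 31.
Compare {D4}: total 33.
No size-1 selection does better; minimum is 27.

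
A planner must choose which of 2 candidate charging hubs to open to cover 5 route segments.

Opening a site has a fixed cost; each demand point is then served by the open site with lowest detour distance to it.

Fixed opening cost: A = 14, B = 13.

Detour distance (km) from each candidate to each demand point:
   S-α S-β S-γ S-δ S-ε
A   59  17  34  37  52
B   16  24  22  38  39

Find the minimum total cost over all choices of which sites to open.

152

Open {B}: assign each demand point to its cheapest open site.
  S-α→B 16, S-β→B 24, S-γ→B 22, S-δ→B 38, S-ε→B 39
  detour distance 139, fixed 13 → total 152.
Compare {A, B}: detour distance 131 + fixed 27 = 158.
Compare {A}: detour distance 199 + fixed 14 = 213.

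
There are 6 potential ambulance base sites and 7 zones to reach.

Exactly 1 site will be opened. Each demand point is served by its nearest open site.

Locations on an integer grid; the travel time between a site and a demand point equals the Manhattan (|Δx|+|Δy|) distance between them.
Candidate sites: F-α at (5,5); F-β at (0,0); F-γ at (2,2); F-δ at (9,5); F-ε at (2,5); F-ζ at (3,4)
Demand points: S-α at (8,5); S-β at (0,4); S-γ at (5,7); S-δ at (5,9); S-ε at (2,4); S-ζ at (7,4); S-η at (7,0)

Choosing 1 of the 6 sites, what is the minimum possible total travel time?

Open {F-α}.
  S-α→F-α 3, S-β→F-α 6, S-γ→F-α 2, S-δ→F-α 4, S-ε→F-α 4, S-ζ→F-α 3, S-η→F-α 7  ⇒ total 29.
Compare {F-ζ}: total 34.
Compare {F-ε}: total 38.
No size-1 selection does better; minimum is 29.

29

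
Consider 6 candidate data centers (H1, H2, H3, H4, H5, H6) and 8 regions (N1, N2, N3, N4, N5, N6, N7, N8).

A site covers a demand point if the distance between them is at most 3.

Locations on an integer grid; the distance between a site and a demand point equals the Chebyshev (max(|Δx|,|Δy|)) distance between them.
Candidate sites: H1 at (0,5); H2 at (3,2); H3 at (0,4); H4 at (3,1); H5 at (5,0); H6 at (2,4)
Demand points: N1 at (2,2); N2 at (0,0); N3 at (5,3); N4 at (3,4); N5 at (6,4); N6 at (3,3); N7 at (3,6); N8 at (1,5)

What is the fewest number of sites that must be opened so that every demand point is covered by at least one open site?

2

Coverage sets (demand points within 3 of each site):
  H1: {N1, N4, N6, N7, N8}
  H2: {N1, N2, N3, N4, N5, N6, N8}
  H3: {N1, N4, N6, N7, N8}
  H4: {N1, N2, N3, N4, N5, N6}
  H5: {N1, N3, N6}
  H6: {N1, N3, N4, N6, N7, N8}
No single site covers all 8 demand points.
But {H1, H2} covers everything, so the minimum is 2.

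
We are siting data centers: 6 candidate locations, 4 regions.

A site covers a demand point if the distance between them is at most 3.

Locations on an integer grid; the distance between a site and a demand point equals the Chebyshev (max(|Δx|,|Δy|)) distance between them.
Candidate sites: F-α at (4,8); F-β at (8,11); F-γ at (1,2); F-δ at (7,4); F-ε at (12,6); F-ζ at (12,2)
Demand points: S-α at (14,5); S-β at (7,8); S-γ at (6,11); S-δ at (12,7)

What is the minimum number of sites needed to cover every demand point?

2

Coverage sets (demand points within 3 of each site):
  F-α: {S-β, S-γ}
  F-β: {S-β, S-γ}
  F-γ: {}
  F-δ: {}
  F-ε: {S-α, S-δ}
  F-ζ: {S-α}
No single site covers all 4 demand points.
But {F-α, F-ε} covers everything, so the minimum is 2.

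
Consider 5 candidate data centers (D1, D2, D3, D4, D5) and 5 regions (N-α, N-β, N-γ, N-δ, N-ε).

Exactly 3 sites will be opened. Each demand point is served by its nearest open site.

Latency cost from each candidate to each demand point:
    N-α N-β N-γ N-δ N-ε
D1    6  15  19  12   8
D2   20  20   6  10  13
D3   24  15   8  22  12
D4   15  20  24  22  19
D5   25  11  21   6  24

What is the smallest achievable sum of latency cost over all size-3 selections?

37

Open {D1, D2, D5}.
  N-α→D1 6, N-β→D5 11, N-γ→D2 6, N-δ→D5 6, N-ε→D1 8  ⇒ total 37.
Compare {D1, D3, D5}: total 39.
Compare {D1, D2, D3}: total 45.
No size-3 selection does better; minimum is 37.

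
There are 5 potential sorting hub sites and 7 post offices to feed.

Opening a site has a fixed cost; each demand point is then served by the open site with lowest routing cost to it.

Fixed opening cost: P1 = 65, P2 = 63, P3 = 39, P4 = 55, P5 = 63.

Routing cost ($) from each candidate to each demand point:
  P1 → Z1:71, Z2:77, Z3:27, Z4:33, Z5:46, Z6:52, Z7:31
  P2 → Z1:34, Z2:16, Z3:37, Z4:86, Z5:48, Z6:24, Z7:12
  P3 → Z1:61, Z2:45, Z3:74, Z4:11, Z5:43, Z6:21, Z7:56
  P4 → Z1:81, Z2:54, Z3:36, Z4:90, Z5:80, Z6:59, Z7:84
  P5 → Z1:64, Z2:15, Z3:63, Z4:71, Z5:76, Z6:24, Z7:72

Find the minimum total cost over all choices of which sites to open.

276

Open {P2, P3}: assign each demand point to its cheapest open site.
  Z1→P2 34, Z2→P2 16, Z3→P2 37, Z4→P3 11, Z5→P3 43, Z6→P3 21, Z7→P2 12
  routing cost 174, fixed 102 → total 276.
Compare {P2}: routing cost 257 + fixed 63 = 320.
Compare {P1, P2}: routing cost 192 + fixed 128 = 320.
Compare {P2, P3, P4}: routing cost 173 + fixed 157 = 330.
All other subsets cost ≥ 320. Minimum total cost: 276.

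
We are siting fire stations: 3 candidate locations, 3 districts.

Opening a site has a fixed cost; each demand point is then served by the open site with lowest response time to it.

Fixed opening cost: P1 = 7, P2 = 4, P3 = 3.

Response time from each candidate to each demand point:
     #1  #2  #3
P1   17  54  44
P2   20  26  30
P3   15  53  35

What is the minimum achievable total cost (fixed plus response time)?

78

Open {P2, P3}: assign each demand point to its cheapest open site.
  #1→P3 15, #2→P2 26, #3→P2 30
  response time 71, fixed 7 → total 78.
Compare {P2}: response time 76 + fixed 4 = 80.
Compare {P1, P2}: response time 73 + fixed 11 = 84.
Compare {P1, P2, P3}: response time 71 + fixed 14 = 85.
All other subsets cost ≥ 80. Minimum total cost: 78.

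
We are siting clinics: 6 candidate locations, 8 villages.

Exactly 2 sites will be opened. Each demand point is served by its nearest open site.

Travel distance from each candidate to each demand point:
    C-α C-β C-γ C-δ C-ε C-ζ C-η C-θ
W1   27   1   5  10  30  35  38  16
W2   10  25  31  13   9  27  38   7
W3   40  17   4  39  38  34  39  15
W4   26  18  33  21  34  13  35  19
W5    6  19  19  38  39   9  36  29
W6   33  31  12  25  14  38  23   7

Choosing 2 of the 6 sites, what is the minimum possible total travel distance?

107

Open {W1, W2}.
  C-α→W2 10, C-β→W1 1, C-γ→W1 5, C-δ→W1 10, C-ε→W2 9, C-ζ→W2 27, C-η→W1 38, C-θ→W2 7  ⇒ total 107.
Compare {W1, W5}: total 113.
Compare {W5, W6}: total 115.
No size-2 selection does better; minimum is 107.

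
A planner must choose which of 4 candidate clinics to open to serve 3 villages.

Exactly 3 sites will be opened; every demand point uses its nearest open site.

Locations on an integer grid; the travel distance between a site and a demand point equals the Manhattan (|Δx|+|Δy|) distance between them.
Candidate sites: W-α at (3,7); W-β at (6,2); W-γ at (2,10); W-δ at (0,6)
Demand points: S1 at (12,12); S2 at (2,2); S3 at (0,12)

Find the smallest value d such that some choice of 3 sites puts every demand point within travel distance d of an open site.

12

Open {W-α, W-β, W-γ}.
  Farthest demand point is S1 at travel distance 12 (to W-γ); all others are ≤ 12.
With {W-α, W-γ, W-δ} the worst case is 12.
With {W-β, W-γ, W-δ} the worst case is 12.
No size-3 selection achieves below 12.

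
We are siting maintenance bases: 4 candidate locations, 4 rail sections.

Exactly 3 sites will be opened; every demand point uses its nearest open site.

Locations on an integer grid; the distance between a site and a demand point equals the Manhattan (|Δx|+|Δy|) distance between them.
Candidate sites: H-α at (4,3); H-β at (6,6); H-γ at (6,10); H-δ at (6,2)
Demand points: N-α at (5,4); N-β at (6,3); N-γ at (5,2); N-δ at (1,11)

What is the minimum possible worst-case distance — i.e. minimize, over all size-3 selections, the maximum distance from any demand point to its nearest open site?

6

Open {H-α, H-β, H-γ}.
  Farthest demand point is N-δ at distance 6 (to H-γ); all others are ≤ 6.
With {H-α, H-γ, H-δ} the worst case is 6.
With {H-β, H-γ, H-δ} the worst case is 6.
No size-3 selection achieves below 6.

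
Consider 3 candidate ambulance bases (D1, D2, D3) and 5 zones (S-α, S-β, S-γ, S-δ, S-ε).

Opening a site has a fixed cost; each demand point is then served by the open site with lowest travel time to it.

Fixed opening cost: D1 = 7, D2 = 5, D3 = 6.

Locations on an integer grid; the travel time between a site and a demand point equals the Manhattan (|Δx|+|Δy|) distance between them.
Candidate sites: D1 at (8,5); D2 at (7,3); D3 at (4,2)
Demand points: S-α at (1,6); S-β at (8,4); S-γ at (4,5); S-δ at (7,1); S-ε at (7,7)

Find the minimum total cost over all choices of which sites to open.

27

Open {D2}: assign each demand point to its cheapest open site.
  S-α→D2 9, S-β→D2 2, S-γ→D2 5, S-δ→D2 2, S-ε→D2 4
  travel time 22, fixed 5 → total 27.
Compare {D1}: travel time 21 + fixed 7 = 28.
Compare {D2, D3}: travel time 18 + fixed 11 = 29.
Compare {D1, D2}: travel time 18 + fixed 12 = 30.
All other subsets cost ≥ 28. Minimum total cost: 27.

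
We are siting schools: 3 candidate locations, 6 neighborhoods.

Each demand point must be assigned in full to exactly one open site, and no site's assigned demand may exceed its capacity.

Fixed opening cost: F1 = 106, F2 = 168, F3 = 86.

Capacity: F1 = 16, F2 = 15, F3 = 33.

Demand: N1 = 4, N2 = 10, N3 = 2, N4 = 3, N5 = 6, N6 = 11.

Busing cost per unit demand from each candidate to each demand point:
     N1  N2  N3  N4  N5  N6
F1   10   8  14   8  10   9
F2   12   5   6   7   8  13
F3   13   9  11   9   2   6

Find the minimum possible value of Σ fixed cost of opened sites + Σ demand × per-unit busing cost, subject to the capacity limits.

Open {F1, F3}; cheapest assignment that respects the capacities:
  F1 (cap 16, load 14): N1, N2 — cost 4×10 + 10×8 = 120
  F3 (cap 33, load 22): N3, N4, N5, N6 — cost 2×11 + 3×9 + 6×2 + 11×6 = 127
  Shipping 247, fixed 192 → total 439.
  Any other capacity-feasible assignment to {F1, F3} ships for at least 247.
Compare {F2, F3}: its best feasible assignment gives total 467.
Compare {F1, F2, F3}: its best feasible assignment gives total 561.
Every other set of open sites that can feasibly serve all demand totals ≥ 467 even under its best assignment. Minimum: 439.

439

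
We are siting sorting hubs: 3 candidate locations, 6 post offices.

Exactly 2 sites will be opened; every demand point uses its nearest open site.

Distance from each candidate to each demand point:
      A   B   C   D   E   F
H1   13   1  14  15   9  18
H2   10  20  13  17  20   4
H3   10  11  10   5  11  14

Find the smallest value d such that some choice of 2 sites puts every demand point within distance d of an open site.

11

Open {H2, H3}.
  Farthest demand point is B at distance 11 (to H3); all others are ≤ 11.
With {H1, H3} the worst case is 14.
With {H1, H2} the worst case is 15.
No size-2 selection achieves below 11.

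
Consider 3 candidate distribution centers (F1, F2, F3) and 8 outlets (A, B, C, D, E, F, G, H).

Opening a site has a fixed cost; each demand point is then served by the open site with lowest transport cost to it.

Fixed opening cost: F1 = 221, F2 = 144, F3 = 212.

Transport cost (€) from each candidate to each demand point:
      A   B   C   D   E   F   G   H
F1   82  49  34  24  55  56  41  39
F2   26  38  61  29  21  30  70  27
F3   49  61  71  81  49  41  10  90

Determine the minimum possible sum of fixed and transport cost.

Open {F2}: assign each demand point to its cheapest open site.
  A→F2 26, B→F2 38, C→F2 61, D→F2 29, E→F2 21, F→F2 30, G→F2 70, H→F2 27
  transport cost 302, fixed 144 → total 446.
Compare {F2, F3}: transport cost 242 + fixed 356 = 598.
Compare {F1}: transport cost 380 + fixed 221 = 601.
Compare {F1, F2}: transport cost 241 + fixed 365 = 606.
All other subsets cost ≥ 598. Minimum total cost: 446.

446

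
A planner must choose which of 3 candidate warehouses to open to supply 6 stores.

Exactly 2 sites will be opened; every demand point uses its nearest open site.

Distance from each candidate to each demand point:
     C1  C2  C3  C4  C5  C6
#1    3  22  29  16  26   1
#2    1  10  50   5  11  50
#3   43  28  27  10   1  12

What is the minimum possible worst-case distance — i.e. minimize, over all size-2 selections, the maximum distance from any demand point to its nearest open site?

27

Open {#1, #3}.
  Farthest demand point is C3 at distance 27 (to #3); all others are ≤ 27.
With {#2, #3} the worst case is 27.
With {#1, #2} the worst case is 29.
No size-2 selection achieves below 27.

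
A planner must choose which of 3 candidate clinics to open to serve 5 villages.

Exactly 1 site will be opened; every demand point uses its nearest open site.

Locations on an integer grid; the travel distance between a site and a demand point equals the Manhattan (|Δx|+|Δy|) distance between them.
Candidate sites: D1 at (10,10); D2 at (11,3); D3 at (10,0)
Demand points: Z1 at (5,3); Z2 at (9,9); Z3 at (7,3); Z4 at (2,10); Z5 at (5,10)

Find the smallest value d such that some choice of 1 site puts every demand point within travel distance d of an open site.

12

Open {D1}.
  Farthest demand point is Z1 at travel distance 12 (to D1); all others are ≤ 12.
With {D2} the worst case is 16.
With {D3} the worst case is 18.
No size-1 selection achieves below 12.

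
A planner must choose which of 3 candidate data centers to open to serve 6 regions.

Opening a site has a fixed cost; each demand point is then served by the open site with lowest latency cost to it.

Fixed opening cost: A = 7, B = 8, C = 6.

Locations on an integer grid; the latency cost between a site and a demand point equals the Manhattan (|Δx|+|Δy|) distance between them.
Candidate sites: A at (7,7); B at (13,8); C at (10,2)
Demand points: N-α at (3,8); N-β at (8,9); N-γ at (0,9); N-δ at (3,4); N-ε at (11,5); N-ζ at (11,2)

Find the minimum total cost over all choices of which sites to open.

Open {A, C}: assign each demand point to its cheapest open site.
  N-α→A 5, N-β→A 3, N-γ→A 9, N-δ→A 7, N-ε→C 4, N-ζ→C 1
  latency cost 29, fixed 13 → total 42.
Compare {A}: latency cost 39 + fixed 7 = 46.
Compare {A, B, C}: latency cost 29 + fixed 21 = 50.
Compare {A, B}: latency cost 37 + fixed 15 = 52.
All other subsets cost ≥ 46. Minimum total cost: 42.

42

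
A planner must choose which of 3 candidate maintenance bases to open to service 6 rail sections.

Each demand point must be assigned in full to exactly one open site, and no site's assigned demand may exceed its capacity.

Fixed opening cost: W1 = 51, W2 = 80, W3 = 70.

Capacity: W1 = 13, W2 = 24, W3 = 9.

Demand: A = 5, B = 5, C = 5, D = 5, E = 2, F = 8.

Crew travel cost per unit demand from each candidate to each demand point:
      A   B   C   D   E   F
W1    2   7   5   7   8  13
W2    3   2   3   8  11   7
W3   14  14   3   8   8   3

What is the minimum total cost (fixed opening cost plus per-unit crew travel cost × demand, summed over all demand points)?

273

Open {W1, W2}; cheapest assignment that respects the capacities:
  W1 (cap 13, load 12): A, D, E — cost 5×2 + 5×7 + 2×8 = 61
  W2 (cap 24, load 18): B, C, F — cost 5×2 + 5×3 + 8×7 = 81
  Shipping 142, fixed 131 → total 273.
  Any other capacity-feasible assignment to {W1, W2} ships for at least 142.
Compare {W2, W3}: its best feasible assignment gives total 276.
Compare {W1, W2, W3}: its best feasible assignment gives total 311.
Every other set of open sites that can feasibly serve all demand totals ≥ 276 even under its best assignment. Minimum: 273.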